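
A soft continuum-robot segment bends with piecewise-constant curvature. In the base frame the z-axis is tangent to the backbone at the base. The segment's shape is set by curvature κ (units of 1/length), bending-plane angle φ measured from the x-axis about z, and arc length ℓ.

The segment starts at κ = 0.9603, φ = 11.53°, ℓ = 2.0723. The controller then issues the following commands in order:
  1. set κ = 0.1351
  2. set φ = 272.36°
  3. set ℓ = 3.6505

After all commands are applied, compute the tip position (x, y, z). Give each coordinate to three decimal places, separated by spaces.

initial: κ=0.9603, φ=11.53°, ℓ=2.0723
cmd 1: set κ=0.1351 → (κ,φ,ℓ)=(0.1351,11.53°,2.0723) → tip=(0.2824,0.0576,2.0453)
cmd 2: set φ=272.36° → (κ,φ,ℓ)=(0.1351,272.36°,2.0723) → tip=(0.0119,-0.2880,2.0453)
cmd 3: set ℓ=3.6505 → (κ,φ,ℓ)=(0.1351,272.36°,3.6505) → tip=(0.0363,-0.8813,3.5043)

0.036 -0.881 3.504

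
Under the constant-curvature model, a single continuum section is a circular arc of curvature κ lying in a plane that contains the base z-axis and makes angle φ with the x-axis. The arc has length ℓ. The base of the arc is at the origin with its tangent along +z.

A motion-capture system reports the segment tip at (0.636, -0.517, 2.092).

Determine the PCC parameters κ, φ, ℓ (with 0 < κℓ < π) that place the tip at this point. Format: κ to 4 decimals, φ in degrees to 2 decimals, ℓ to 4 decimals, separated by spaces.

ρ = √(x²+y²) = √(0.636² + -0.517²) = 0.81962
φ = atan2(y, x) mod 360° = atan2(-0.517, 0.636) = 320.8926°
|p|² = ρ² + z² = 0.81962² + 2.092² = 5.04825
κ = 2ρ / |p|² = 2×0.81962 / 5.04825 = 0.32472
θ = 2·atan2(ρ, z) = 2·atan2(0.81962, 2.092) = 0.74682 rad
ℓ = θ/κ = 0.74682/0.32472 = 2.29991

0.3247 320.89 2.2999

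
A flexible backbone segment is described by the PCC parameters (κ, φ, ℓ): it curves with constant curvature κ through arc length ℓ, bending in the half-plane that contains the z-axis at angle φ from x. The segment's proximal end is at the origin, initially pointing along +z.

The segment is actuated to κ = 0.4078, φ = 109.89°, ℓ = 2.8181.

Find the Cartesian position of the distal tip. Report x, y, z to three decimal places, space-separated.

-0.493 1.362 2.237

θ = κ·ℓ = 0.4078 × 2.8181 = 1.14922 rad
ρ = (1 − cos θ)/κ = (1 − 0.40920)/0.4078 = 1.44875
z = sin θ / κ = 0.91245/0.4078 = 2.23748
x = ρ cos φ = 1.44875 × cos(109.89°) = -0.49289
y = ρ sin φ = 1.44875 × sin(109.89°) = 1.36233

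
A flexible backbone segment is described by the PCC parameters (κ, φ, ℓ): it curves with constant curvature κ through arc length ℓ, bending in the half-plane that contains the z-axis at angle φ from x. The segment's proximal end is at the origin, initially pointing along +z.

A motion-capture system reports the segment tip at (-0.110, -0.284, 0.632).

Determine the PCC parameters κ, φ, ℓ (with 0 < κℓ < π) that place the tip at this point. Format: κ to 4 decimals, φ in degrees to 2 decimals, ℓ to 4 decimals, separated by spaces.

ρ = √(x²+y²) = √(-0.110² + -0.284²) = 0.30456
φ = atan2(y, x) mod 360° = atan2(-0.284, -0.110) = 248.8274°
|p|² = ρ² + z² = 0.30456² + 0.632² = 0.49218
κ = 2ρ / |p|² = 2×0.30456 / 0.49218 = 1.23759
θ = 2·atan2(ρ, z) = 2·atan2(0.30456, 0.632) = 0.89812 rad
ℓ = θ/κ = 0.89812/1.23759 = 0.72570

1.2376 248.83 0.7257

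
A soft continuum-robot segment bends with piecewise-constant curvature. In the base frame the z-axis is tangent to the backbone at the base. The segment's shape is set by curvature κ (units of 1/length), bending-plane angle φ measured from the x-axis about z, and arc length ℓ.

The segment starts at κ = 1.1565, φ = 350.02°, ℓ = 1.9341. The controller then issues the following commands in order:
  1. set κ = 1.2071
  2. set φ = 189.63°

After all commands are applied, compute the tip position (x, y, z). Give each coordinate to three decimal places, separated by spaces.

initial: κ=1.1565, φ=350.02°, ℓ=1.9341
cmd 1: set κ=1.2071 → (κ,φ,ℓ)=(1.2071,350.02°,1.9341) → tip=(1.3803,-0.2429,0.5983)
cmd 2: set φ=189.63° → (κ,φ,ℓ)=(1.2071,189.63°,1.9341) → tip=(-1.3817,-0.2344,0.5983)

-1.382 -0.234 0.598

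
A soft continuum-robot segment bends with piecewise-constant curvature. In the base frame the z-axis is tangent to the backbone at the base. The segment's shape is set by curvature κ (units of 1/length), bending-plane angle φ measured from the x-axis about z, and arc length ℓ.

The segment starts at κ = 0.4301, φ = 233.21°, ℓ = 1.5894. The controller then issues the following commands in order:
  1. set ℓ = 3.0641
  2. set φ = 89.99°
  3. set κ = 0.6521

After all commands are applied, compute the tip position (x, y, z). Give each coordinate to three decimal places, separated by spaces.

0.000 2.169 1.396

initial: κ=0.4301, φ=233.21°, ℓ=1.5894
cmd 1: set ℓ=3.0641 → (κ,φ,ℓ)=(0.4301,233.21°,3.0641) → tip=(-1.0440,-1.3960,2.2511)
cmd 2: set φ=89.99° → (κ,φ,ℓ)=(0.4301,89.99°,3.0641) → tip=(0.0003,1.7432,2.2511)
cmd 3: set κ=0.6521 → (κ,φ,ℓ)=(0.6521,89.99°,3.0641) → tip=(0.0004,2.1690,1.3956)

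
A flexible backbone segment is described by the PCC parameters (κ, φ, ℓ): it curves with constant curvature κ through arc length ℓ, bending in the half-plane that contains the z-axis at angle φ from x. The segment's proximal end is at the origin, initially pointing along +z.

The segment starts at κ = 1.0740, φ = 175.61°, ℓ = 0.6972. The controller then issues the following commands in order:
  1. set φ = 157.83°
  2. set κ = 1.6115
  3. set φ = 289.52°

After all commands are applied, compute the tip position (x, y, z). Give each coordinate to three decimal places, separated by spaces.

initial: κ=1.0740, φ=175.61°, ℓ=0.6972
cmd 1: set φ=157.83° → (κ,φ,ℓ)=(1.0740,157.83°,0.6972) → tip=(-0.2306,0.0940,0.6339)
cmd 2: set κ=1.6115 → (κ,φ,ℓ)=(1.6115,157.83°,0.6972) → tip=(-0.3261,0.1329,0.5595)
cmd 3: set φ=289.52° → (κ,φ,ℓ)=(1.6115,289.52°,0.6972) → tip=(0.1177,-0.3319,0.5595)

0.118 -0.332 0.560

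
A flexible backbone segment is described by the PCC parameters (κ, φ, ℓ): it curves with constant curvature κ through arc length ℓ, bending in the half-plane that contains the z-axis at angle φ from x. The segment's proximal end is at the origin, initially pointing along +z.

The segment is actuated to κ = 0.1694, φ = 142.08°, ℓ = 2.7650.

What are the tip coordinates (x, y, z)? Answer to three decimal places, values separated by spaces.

-0.502 0.391 2.665

θ = κ·ℓ = 0.1694 × 2.7650 = 0.46839 rad
ρ = (1 − cos θ)/κ = (1 − 0.89230)/0.1694 = 0.63580
z = sin θ / κ = 0.45145/0.1694 = 2.66500
x = ρ cos φ = 0.63580 × cos(142.08°) = -0.50156
y = ρ sin φ = 0.63580 × sin(142.08°) = 0.39074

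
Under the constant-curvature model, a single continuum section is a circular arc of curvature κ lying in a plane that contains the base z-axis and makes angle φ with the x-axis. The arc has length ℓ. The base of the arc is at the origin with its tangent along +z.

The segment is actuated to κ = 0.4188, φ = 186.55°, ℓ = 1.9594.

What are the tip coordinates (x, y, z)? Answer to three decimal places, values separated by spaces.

θ = κ·ℓ = 0.4188 × 1.9594 = 0.82060 rad
ρ = (1 − cos θ)/κ = (1 − 0.68178)/0.4188 = 0.75983
z = sin θ / κ = 0.73155/0.4188 = 1.74678
x = ρ cos φ = 0.75983 × cos(186.55°) = -0.75487
y = ρ sin φ = 0.75983 × sin(186.55°) = -0.08667

-0.755 -0.087 1.747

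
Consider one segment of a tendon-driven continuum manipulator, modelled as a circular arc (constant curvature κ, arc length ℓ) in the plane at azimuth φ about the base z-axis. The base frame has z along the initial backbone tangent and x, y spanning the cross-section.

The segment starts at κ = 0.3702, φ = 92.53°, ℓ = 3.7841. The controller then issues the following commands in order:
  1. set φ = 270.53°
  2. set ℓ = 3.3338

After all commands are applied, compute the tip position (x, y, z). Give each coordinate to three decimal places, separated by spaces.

0.017 -1.809 2.550

initial: κ=0.3702, φ=92.53°, ℓ=3.7841
cmd 1: set φ=270.53° → (κ,φ,ℓ)=(0.3702,270.53°,3.7841) → tip=(0.0208,-2.2444,2.6623)
cmd 2: set ℓ=3.3338 → (κ,φ,ℓ)=(0.3702,270.53°,3.3338) → tip=(0.0167,-1.8089,2.5496)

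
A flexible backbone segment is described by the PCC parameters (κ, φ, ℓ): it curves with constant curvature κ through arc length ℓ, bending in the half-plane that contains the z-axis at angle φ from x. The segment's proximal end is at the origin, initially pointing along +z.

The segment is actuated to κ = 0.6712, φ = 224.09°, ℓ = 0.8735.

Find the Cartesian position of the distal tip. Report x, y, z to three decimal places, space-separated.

θ = κ·ℓ = 0.6712 × 0.8735 = 0.58629 rad
ρ = (1 − cos θ)/κ = (1 − 0.83300)/0.6712 = 0.24881
z = sin θ / κ = 0.55328/0.6712 = 0.82431
x = ρ cos φ = 0.24881 × cos(224.09°) = -0.17871
y = ρ sin φ = 0.24881 × sin(224.09°) = -0.17312

-0.179 -0.173 0.824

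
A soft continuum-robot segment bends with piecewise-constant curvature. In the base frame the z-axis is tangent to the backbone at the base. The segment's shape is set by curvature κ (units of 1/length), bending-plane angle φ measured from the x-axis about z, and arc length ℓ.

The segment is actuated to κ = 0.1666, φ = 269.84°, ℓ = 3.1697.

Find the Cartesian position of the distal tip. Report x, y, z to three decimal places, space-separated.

θ = κ·ℓ = 0.1666 × 3.1697 = 0.52807 rad
ρ = (1 − cos θ)/κ = (1 − 0.86378)/0.1666 = 0.81765
z = sin θ / κ = 0.50387/0.1666 = 3.02442
x = ρ cos φ = 0.81765 × cos(269.84°) = -0.00228
y = ρ sin φ = 0.81765 × sin(269.84°) = -0.81764

-0.002 -0.818 3.024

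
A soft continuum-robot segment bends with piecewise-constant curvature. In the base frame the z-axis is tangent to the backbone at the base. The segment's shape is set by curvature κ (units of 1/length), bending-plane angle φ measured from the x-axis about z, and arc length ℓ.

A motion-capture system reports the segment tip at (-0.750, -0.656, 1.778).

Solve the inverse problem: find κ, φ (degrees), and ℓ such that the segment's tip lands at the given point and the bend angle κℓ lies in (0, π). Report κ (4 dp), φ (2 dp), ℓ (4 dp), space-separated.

0.4797 221.18 2.1296

ρ = √(x²+y²) = √(-0.750² + -0.656²) = 0.99641
φ = atan2(y, x) mod 360° = atan2(-0.656, -0.750) = 221.1751°
|p|² = ρ² + z² = 0.99641² + 1.778² = 4.15412
κ = 2ρ / |p|² = 2×0.99641 / 4.15412 = 0.47972
θ = 2·atan2(ρ, z) = 2·atan2(0.99641, 1.778) = 1.02160 rad
ℓ = θ/κ = 1.02160/0.47972 = 2.12957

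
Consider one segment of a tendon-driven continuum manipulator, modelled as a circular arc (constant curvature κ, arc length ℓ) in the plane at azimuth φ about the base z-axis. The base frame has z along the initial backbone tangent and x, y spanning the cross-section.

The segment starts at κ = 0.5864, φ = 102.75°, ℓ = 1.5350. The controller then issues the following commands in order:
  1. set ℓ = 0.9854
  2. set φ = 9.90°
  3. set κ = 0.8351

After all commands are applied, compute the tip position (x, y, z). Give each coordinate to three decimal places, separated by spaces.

0.377 0.066 0.878

initial: κ=0.5864, φ=102.75°, ℓ=1.5350
cmd 1: set ℓ=0.9854 → (κ,φ,ℓ)=(0.5864,102.75°,0.9854) → tip=(-0.0611,0.2700,0.9315)
cmd 2: set φ=9.90° → (κ,φ,ℓ)=(0.5864,9.90°,0.9854) → tip=(0.2727,0.0476,0.9315)
cmd 3: set κ=0.8351 → (κ,φ,ℓ)=(0.8351,9.90°,0.9854) → tip=(0.3774,0.0659,0.8779)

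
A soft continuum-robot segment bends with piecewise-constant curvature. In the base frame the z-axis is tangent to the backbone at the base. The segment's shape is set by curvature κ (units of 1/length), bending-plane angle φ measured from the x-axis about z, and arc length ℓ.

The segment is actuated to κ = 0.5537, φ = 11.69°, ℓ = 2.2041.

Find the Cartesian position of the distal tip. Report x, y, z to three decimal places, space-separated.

θ = κ·ℓ = 0.5537 × 2.2041 = 1.22041 rad
ρ = (1 − cos θ)/κ = (1 − 0.34326)/0.5537 = 1.18609
z = sin θ / κ = 0.93924/0.5537 = 1.69630
x = ρ cos φ = 1.18609 × cos(11.69°) = 1.16149
y = ρ sin φ = 1.18609 × sin(11.69°) = 0.24032

1.161 0.240 1.696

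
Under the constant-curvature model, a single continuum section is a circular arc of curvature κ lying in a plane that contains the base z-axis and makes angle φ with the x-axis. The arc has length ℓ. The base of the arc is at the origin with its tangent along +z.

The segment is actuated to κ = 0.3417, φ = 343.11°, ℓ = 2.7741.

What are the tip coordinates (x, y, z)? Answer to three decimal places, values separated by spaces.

1.167 -0.354 2.377

θ = κ·ℓ = 0.3417 × 2.7741 = 0.94791 rad
ρ = (1 − cos θ)/κ = (1 − 0.58338)/0.3417 = 1.21925
z = sin θ / κ = 0.81220/0.3417 = 2.37693
x = ρ cos φ = 1.21925 × cos(343.11°) = 1.16666
y = ρ sin φ = 1.21925 × sin(343.11°) = -0.35424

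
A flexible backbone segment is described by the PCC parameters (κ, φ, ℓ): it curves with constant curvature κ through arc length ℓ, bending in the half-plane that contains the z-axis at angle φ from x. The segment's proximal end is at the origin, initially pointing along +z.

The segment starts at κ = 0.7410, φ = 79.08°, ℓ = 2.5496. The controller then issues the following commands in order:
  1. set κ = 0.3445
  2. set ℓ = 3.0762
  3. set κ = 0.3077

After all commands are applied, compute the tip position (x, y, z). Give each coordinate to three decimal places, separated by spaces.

0.256 1.326 2.637

initial: κ=0.7410, φ=79.08°, ℓ=2.5496
cmd 1: set κ=0.3445 → (κ,φ,ℓ)=(0.3445,79.08°,2.5496) → tip=(0.1988,1.0305,2.2342)
cmd 2: set ℓ=3.0762 → (κ,φ,ℓ)=(0.3445,79.08°,3.0762) → tip=(0.2809,1.4562,2.5319)
cmd 3: set κ=0.3077 → (κ,φ,ℓ)=(0.3077,79.08°,3.0762) → tip=(0.2558,1.3259,2.6370)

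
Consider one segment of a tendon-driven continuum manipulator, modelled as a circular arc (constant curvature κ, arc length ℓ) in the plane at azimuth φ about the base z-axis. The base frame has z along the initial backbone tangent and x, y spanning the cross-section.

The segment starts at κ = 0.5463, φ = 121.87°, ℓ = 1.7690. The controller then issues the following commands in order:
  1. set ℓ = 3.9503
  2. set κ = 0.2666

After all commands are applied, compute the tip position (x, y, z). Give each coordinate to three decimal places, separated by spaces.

-1.000 1.609 3.260

initial: κ=0.5463, φ=121.87°, ℓ=1.7690
cmd 1: set ℓ=3.9503 → (κ,φ,ℓ)=(0.5463,121.87°,3.9503) → tip=(-1.5020,2.4159,1.5238)
cmd 2: set κ=0.2666 → (κ,φ,ℓ)=(0.2666,121.87°,3.9503) → tip=(-1.0005,1.6092,3.2595)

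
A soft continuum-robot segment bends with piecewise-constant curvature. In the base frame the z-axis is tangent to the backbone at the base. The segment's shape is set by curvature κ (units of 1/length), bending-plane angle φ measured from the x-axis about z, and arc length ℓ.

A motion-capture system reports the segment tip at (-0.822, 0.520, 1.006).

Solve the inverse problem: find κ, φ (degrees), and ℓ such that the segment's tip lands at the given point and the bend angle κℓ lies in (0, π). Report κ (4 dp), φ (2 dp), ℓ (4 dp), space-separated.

0.9935 147.68 1.5472

ρ = √(x²+y²) = √(-0.822² + 0.520²) = 0.97267
φ = atan2(y, x) mod 360° = atan2(0.520, -0.822) = 147.6824°
|p|² = ρ² + z² = 0.97267² + 1.006² = 1.95812
κ = 2ρ / |p|² = 2×0.97267 / 1.95812 = 0.99347
θ = 2·atan2(ρ, z) = 2·atan2(0.97267, 1.006) = 1.53711 rad
ℓ = θ/κ = 1.53711/0.99347 = 1.54721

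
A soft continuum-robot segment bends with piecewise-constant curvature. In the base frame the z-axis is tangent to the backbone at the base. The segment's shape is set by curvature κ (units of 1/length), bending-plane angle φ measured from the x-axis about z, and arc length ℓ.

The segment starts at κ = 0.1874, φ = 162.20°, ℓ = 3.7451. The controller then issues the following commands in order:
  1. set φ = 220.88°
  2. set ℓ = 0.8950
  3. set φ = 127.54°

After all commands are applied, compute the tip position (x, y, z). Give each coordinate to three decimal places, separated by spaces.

-0.046 0.059 0.891

initial: κ=0.1874, φ=162.20°, ℓ=3.7451
cmd 1: set φ=220.88° → (κ,φ,ℓ)=(0.1874,220.88°,3.7451) → tip=(-0.9535,-0.8254,3.4451)
cmd 2: set ℓ=0.8950 → (κ,φ,ℓ)=(0.1874,220.88°,0.8950) → tip=(-0.0566,-0.0490,0.8908)
cmd 3: set φ=127.54° → (κ,φ,ℓ)=(0.1874,127.54°,0.8950) → tip=(-0.0456,0.0594,0.8908)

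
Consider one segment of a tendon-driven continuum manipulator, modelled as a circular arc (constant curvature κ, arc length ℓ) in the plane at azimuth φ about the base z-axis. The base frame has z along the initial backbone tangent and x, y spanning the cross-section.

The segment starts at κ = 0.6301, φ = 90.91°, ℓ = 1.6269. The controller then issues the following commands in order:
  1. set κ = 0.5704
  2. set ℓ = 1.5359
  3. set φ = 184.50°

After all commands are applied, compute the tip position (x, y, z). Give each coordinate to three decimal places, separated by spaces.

-0.629 -0.049 1.347

initial: κ=0.6301, φ=90.91°, ℓ=1.6269
cmd 1: set κ=0.5704 → (κ,φ,ℓ)=(0.5704,90.91°,1.6269) → tip=(-0.0112,0.7021,1.4032)
cmd 2: set ℓ=1.5359 → (κ,φ,ℓ)=(0.5704,90.91°,1.5359) → tip=(-0.0100,0.6308,1.3468)
cmd 3: set φ=184.50° → (κ,φ,ℓ)=(0.5704,184.50°,1.5359) → tip=(-0.6289,-0.0495,1.3468)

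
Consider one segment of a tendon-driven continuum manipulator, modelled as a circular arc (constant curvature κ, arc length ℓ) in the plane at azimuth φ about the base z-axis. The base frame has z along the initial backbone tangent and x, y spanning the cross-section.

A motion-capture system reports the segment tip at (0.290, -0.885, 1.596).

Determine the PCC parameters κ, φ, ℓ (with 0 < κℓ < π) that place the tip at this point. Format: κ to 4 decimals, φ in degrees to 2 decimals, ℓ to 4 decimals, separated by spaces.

ρ = √(x²+y²) = √(0.290² + -0.885²) = 0.93130
φ = atan2(y, x) mod 360° = atan2(-0.885, 0.290) = 288.1431°
|p|² = ρ² + z² = 0.93130² + 1.596² = 3.41454
κ = 2ρ / |p|² = 2×0.93130 / 3.41454 = 0.54549
θ = 2·atan2(ρ, z) = 2·atan2(0.93130, 1.596) = 1.05643 rad
ℓ = θ/κ = 1.05643/0.54549 = 1.93666

0.5455 288.14 1.9367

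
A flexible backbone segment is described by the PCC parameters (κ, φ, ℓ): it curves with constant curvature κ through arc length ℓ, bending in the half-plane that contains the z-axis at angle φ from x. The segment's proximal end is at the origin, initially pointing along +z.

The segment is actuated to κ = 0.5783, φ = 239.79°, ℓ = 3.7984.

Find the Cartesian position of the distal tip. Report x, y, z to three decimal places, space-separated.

-1.380 -2.370 1.401

θ = κ·ℓ = 0.5783 × 3.7984 = 2.19661 rad
ρ = (1 − cos θ)/κ = (1 − -0.58576)/0.5783 = 2.74211
z = sin θ / κ = 0.81048/0.5783 = 1.40149
x = ρ cos φ = 2.74211 × cos(239.79°) = -1.37975
y = ρ sin φ = 2.74211 × sin(239.79°) = -2.36969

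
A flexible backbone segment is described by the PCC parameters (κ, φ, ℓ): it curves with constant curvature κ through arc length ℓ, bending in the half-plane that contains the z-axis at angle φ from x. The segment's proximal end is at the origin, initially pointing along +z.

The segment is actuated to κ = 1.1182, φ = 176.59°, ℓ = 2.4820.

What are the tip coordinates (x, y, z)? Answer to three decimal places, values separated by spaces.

θ = κ·ℓ = 1.1182 × 2.4820 = 2.77537 rad
ρ = (1 − cos θ)/κ = (1 − -0.93369)/1.1182 = 1.72929
z = sin θ / κ = 0.35809/1.1182 = 0.32024
x = ρ cos φ = 1.72929 × cos(176.59°) = -1.72622
y = ρ sin φ = 1.72929 × sin(176.59°) = 0.10286

-1.726 0.103 0.320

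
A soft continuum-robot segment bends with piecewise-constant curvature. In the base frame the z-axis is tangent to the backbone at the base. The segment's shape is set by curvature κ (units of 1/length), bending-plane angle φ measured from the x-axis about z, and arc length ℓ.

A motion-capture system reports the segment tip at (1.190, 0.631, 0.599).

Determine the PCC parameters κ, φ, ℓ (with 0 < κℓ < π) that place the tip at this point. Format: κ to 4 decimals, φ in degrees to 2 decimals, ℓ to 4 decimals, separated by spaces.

ρ = √(x²+y²) = √(1.190² + 0.631²) = 1.34695
φ = atan2(y, x) mod 360° = atan2(0.631, 1.190) = 27.9349°
|p|² = ρ² + z² = 1.34695² + 0.599² = 2.17306
κ = 2ρ / |p|² = 2×1.34695 / 2.17306 = 1.23967
θ = 2·atan2(ρ, z) = 2·atan2(1.34695, 0.599) = 2.30470 rad
ℓ = θ/κ = 2.30470/1.23967 = 1.85912

1.2397 27.93 1.8591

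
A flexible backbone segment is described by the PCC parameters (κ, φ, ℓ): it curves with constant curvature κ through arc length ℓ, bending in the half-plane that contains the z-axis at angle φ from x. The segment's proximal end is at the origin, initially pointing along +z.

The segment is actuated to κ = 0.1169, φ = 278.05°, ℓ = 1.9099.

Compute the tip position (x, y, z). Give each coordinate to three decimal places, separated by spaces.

θ = κ·ℓ = 0.1169 × 1.9099 = 0.22327 rad
ρ = (1 − cos θ)/κ = (1 − 0.97518)/0.1169 = 0.21232
z = sin θ / κ = 0.22142/0.1169 = 1.89407
x = ρ cos φ = 0.21232 × cos(278.05°) = 0.02973
y = ρ sin φ = 0.21232 × sin(278.05°) = -0.21023

0.030 -0.210 1.894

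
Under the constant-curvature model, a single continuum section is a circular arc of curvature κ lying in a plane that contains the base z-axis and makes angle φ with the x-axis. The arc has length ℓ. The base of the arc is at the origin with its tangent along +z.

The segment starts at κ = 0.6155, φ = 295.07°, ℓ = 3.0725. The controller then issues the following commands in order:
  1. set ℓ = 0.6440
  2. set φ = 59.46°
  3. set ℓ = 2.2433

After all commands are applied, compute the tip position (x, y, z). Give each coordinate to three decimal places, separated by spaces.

0.670 1.135 1.595

initial: κ=0.6155, φ=295.07°, ℓ=3.0725
cmd 1: set ℓ=0.6440 → (κ,φ,ℓ)=(0.6155,295.07°,0.6440) → tip=(0.0534,-0.1141,0.6273)
cmd 2: set φ=59.46° → (κ,φ,ℓ)=(0.6155,59.46°,0.6440) → tip=(0.0640,0.1085,0.6273)
cmd 3: set ℓ=2.2433 → (κ,φ,ℓ)=(0.6155,59.46°,2.2433) → tip=(0.6696,1.1350,1.5954)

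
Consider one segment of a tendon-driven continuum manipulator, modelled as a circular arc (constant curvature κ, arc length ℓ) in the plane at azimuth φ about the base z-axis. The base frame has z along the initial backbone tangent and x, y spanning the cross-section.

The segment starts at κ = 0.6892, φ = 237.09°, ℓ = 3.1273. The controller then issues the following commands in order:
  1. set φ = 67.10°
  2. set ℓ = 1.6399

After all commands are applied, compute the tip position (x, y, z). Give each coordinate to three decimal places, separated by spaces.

initial: κ=0.6892, φ=237.09°, ℓ=3.1273
cmd 1: set φ=67.10° → (κ,φ,ℓ)=(0.6892,67.10°,3.1273) → tip=(0.8762,2.0742,1.2101)
cmd 2: set ℓ=1.6399 → (κ,φ,ℓ)=(0.6892,67.10°,1.6399) → tip=(0.3238,0.7666,1.3124)

0.324 0.767 1.312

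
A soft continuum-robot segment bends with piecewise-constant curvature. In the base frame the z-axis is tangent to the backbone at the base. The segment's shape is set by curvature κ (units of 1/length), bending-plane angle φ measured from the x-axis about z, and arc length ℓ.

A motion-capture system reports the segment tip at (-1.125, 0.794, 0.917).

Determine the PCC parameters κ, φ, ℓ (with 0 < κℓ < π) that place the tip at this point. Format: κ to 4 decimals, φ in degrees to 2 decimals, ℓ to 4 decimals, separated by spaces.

ρ = √(x²+y²) = √(-1.125² + 0.794²) = 1.37698
φ = atan2(y, x) mod 360° = atan2(0.794, -1.125) = 144.7864°
|p|² = ρ² + z² = 1.37698² + 0.917² = 2.73695
κ = 2ρ / |p|² = 2×1.37698 / 2.73695 = 1.00621
θ = 2·atan2(ρ, z) = 2·atan2(1.37698, 0.917) = 1.96658 rad
ℓ = θ/κ = 1.96658/1.00621 = 1.95444

1.0062 144.79 1.9544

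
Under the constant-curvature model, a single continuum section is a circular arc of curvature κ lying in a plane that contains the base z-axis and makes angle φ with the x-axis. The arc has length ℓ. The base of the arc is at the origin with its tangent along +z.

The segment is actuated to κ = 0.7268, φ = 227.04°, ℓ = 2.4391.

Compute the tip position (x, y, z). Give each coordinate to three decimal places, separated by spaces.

-1.126 -1.209 1.348

θ = κ·ℓ = 0.7268 × 2.4391 = 1.77274 rad
ρ = (1 − cos θ)/κ = (1 − -0.20057)/0.7268 = 1.65186
z = sin θ / κ = 0.97968/0.7268 = 1.34793
x = ρ cos φ = 1.65186 × cos(227.04°) = -1.12572
y = ρ sin φ = 1.65186 × sin(227.04°) = -1.20888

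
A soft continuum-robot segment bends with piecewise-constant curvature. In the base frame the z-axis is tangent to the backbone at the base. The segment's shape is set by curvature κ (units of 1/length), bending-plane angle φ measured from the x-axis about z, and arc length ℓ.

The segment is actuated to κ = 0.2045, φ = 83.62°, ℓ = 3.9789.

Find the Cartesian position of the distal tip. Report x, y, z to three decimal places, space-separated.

0.170 1.522 3.554

θ = κ·ℓ = 0.2045 × 3.9789 = 0.81369 rad
ρ = (1 − cos θ)/κ = (1 − 0.68682)/0.2045 = 1.53142
z = sin θ / κ = 0.72682/0.2045 = 3.55415
x = ρ cos φ = 1.53142 × cos(83.62°) = 0.17017
y = ρ sin φ = 1.53142 × sin(83.62°) = 1.52194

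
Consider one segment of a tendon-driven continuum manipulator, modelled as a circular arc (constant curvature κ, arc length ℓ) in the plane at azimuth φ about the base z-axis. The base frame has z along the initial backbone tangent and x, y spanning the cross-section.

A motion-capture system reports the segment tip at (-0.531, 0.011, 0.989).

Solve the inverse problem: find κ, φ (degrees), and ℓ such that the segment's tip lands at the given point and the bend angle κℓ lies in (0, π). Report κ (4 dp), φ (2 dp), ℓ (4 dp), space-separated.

0.8429 178.81 1.1694

ρ = √(x²+y²) = √(-0.531² + 0.011²) = 0.53111
φ = atan2(y, x) mod 360° = atan2(0.011, -0.531) = 178.8133°
|p|² = ρ² + z² = 0.53111² + 0.989² = 1.26020
κ = 2ρ / |p|² = 2×0.53111 / 1.26020 = 0.84290
θ = 2·atan2(ρ, z) = 2·atan2(0.53111, 0.989) = 0.98565 rad
ℓ = θ/κ = 0.98565/0.84290 = 1.16935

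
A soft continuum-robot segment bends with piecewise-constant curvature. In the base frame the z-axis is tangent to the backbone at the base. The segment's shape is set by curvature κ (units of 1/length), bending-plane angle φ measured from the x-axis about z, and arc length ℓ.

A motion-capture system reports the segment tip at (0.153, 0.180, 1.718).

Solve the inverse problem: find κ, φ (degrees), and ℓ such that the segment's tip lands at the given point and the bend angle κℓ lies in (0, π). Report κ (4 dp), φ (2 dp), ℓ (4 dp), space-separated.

ρ = √(x²+y²) = √(0.153² + 0.180²) = 0.23624
φ = atan2(y, x) mod 360° = atan2(0.180, 0.153) = 49.6355°
|p|² = ρ² + z² = 0.23624² + 1.718² = 3.00733
κ = 2ρ / |p|² = 2×0.23624 / 3.00733 = 0.15711
θ = 2·atan2(ρ, z) = 2·atan2(0.23624, 1.718) = 0.27330 rad
ℓ = θ/κ = 0.27330/0.15711 = 1.73958

0.1571 49.64 1.7396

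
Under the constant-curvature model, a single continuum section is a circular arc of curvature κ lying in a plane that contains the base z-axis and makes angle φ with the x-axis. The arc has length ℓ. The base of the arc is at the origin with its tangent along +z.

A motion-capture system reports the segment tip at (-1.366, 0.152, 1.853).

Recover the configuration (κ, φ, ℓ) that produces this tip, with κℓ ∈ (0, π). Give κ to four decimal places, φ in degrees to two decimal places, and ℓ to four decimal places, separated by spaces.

ρ = √(x²+y²) = √(-1.366² + 0.152²) = 1.37443
φ = atan2(y, x) mod 360° = atan2(0.152, -1.366) = 173.6506°
|p|² = ρ² + z² = 1.37443² + 1.853² = 5.32267
κ = 2ρ / |p|² = 2×1.37443 / 5.32267 = 0.51644
θ = 2·atan2(ρ, z) = 2·atan2(1.37443, 1.853) = 1.27638 rad
ℓ = θ/κ = 1.27638/0.51644 = 2.47147

0.5164 173.65 2.4715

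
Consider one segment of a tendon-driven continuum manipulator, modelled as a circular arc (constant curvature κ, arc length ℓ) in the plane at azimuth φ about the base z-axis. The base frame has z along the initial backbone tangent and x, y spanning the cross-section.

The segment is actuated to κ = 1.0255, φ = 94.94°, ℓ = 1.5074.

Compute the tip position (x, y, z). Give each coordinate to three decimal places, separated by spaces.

-0.082 0.947 0.975

θ = κ·ℓ = 1.0255 × 1.5074 = 1.54584 rad
ρ = (1 − cos θ)/κ = (1 − 0.02496)/1.0255 = 0.95080
z = sin θ / κ = 0.99969/1.0255 = 0.97483
x = ρ cos φ = 0.95080 × cos(94.94°) = -0.08188
y = ρ sin φ = 0.95080 × sin(94.94°) = 0.94727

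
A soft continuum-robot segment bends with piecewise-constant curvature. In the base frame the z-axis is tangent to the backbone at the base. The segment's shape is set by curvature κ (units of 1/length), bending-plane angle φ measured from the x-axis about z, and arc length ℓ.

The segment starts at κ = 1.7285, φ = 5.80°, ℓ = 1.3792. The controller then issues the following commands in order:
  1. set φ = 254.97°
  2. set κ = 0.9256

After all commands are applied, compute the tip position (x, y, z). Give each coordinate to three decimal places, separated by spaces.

-0.199 -0.741 1.034

initial: κ=1.7285, φ=5.80°, ℓ=1.3792
cmd 1: set φ=254.97° → (κ,φ,ℓ)=(1.7285,254.97°,1.3792) → tip=(-0.2590,-0.9646,0.3976)
cmd 2: set κ=0.9256 → (κ,φ,ℓ)=(0.9256,254.97°,1.3792) → tip=(-0.1989,-0.7408,1.0340)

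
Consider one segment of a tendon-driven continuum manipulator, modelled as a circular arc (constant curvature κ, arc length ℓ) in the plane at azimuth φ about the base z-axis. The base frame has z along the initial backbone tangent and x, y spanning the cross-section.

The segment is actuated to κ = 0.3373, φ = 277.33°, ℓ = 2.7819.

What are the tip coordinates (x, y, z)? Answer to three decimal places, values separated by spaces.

θ = κ·ℓ = 0.3373 × 2.7819 = 0.93833 rad
ρ = (1 − cos θ)/κ = (1 − 0.59113)/0.3373 = 1.21218
z = sin θ / κ = 0.80657/0.3373 = 2.39127
x = ρ cos φ = 1.21218 × cos(277.33°) = 0.15465
y = ρ sin φ = 1.21218 × sin(277.33°) = -1.20227

0.155 -1.202 2.391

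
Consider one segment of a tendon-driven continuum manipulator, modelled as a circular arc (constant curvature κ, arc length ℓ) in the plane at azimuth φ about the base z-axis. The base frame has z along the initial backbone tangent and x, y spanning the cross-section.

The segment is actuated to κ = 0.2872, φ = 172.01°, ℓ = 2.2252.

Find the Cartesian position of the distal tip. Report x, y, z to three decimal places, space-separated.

θ = κ·ℓ = 0.2872 × 2.2252 = 0.63908 rad
ρ = (1 − cos θ)/κ = (1 − 0.80265)/0.2872 = 0.68716
z = sin θ / κ = 0.59646/0.2872 = 2.07679
x = ρ cos φ = 0.68716 × cos(172.01°) = -0.68049
y = ρ sin φ = 0.68716 × sin(172.01°) = 0.09552

-0.680 0.096 2.077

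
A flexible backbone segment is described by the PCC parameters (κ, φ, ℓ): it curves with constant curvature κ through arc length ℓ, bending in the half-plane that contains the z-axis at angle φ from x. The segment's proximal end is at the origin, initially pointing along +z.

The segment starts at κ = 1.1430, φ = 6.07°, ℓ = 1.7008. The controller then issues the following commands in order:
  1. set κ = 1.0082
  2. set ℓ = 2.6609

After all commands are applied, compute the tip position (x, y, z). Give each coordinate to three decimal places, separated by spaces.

1.871 0.199 0.439

initial: κ=1.1430, φ=6.07°, ℓ=1.7008
cmd 1: set κ=1.0082 → (κ,φ,ℓ)=(1.0082,6.07°,1.7008) → tip=(1.1278,0.1199,0.9816)
cmd 2: set ℓ=2.6609 → (κ,φ,ℓ)=(1.0082,6.07°,2.6609) → tip=(1.8706,0.1989,0.4393)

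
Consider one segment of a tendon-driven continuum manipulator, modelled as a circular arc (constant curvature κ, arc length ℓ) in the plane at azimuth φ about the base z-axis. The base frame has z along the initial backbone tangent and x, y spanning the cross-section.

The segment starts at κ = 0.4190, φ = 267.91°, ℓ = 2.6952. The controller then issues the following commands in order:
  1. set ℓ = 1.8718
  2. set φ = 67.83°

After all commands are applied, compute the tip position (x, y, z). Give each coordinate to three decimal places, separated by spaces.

0.263 0.646 1.686

initial: κ=0.4190, φ=267.91°, ℓ=2.6952
cmd 1: set ℓ=1.8718 → (κ,φ,ℓ)=(0.4190,267.91°,1.8718) → tip=(-0.0254,-0.6967,1.6857)
cmd 2: set φ=67.83° → (κ,φ,ℓ)=(0.4190,67.83°,1.8718) → tip=(0.2631,0.6456,1.6857)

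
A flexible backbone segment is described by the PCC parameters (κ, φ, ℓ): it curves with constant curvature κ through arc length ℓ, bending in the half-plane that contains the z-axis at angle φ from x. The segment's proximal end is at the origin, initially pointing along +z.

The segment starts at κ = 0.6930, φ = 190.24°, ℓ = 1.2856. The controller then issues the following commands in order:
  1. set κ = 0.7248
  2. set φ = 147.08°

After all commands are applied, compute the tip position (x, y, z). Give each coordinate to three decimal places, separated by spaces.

initial: κ=0.6930, φ=190.24°, ℓ=1.2856
cmd 1: set κ=0.7248 → (κ,φ,ℓ)=(0.7248,190.24°,1.2856) → tip=(-0.5480,-0.0990,1.1075)
cmd 2: set φ=147.08° → (κ,φ,ℓ)=(0.7248,147.08°,1.2856) → tip=(-0.4674,0.3026,1.1075)

-0.467 0.303 1.107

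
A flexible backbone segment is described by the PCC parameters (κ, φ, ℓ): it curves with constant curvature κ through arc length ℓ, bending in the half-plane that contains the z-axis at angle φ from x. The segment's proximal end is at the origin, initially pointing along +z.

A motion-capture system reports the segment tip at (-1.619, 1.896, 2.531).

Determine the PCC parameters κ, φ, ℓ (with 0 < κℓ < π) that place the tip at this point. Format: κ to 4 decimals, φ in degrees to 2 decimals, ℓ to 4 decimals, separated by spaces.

ρ = √(x²+y²) = √(-1.619² + 1.896²) = 2.49319
φ = atan2(y, x) mod 360° = atan2(1.896, -1.619) = 130.4941°
|p|² = ρ² + z² = 2.49319² + 2.531² = 12.62194
κ = 2ρ / |p|² = 2×2.49319 / 12.62194 = 0.39506
θ = 2·atan2(ρ, z) = 2·atan2(2.49319, 2.531) = 1.55574 rad
ℓ = θ/κ = 1.55574/0.39506 = 3.93803

0.3951 130.49 3.9380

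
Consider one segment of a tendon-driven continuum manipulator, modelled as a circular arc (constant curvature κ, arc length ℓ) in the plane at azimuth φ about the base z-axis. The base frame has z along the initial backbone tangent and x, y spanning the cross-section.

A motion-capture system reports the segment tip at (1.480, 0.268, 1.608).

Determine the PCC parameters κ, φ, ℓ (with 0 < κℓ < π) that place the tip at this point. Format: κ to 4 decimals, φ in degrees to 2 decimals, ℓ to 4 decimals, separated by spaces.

ρ = √(x²+y²) = √(1.480² + 0.268²) = 1.50407
φ = atan2(y, x) mod 360° = atan2(0.268, 1.480) = 10.2640°
|p|² = ρ² + z² = 1.50407² + 1.608² = 4.84789
κ = 2ρ / |p|² = 2×1.50407 / 4.84789 = 0.62050
θ = 2·atan2(ρ, z) = 2·atan2(1.50407, 1.608) = 1.50403 rad
ℓ = θ/κ = 1.50403/0.62050 = 2.42388

0.6205 10.26 2.4239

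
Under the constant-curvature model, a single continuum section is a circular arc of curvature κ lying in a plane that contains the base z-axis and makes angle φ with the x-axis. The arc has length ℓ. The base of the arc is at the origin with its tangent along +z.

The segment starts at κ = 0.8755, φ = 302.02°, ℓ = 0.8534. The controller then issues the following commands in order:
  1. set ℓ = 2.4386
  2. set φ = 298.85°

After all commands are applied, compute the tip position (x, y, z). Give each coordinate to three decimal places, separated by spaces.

0.846 -1.535 0.965

initial: κ=0.8755, φ=302.02°, ℓ=0.8534
cmd 1: set ℓ=2.4386 → (κ,φ,ℓ)=(0.8755,302.02°,2.4386) → tip=(0.9295,-1.4863,0.9652)
cmd 2: set φ=298.85° → (κ,φ,ℓ)=(0.8755,298.85°,2.4386) → tip=(0.8458,-1.5354,0.9652)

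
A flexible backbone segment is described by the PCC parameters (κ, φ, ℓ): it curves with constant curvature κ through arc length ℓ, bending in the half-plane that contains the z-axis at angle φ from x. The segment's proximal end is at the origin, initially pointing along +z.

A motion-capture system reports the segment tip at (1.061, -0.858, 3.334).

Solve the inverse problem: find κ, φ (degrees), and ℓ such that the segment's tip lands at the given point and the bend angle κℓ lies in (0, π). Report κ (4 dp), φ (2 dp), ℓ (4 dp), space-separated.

ρ = √(x²+y²) = √(1.061² + -0.858²) = 1.36451
φ = atan2(y, x) mod 360° = atan2(-0.858, 1.061) = 321.0385°
|p|² = ρ² + z² = 1.36451² + 3.334² = 12.97744
κ = 2ρ / |p|² = 2×1.36451 / 12.97744 = 0.21029
θ = 2·atan2(ρ, z) = 2·atan2(1.36451, 3.334) = 0.77695 rad
ℓ = θ/κ = 0.77695/0.21029 = 3.69465

0.2103 321.04 3.6947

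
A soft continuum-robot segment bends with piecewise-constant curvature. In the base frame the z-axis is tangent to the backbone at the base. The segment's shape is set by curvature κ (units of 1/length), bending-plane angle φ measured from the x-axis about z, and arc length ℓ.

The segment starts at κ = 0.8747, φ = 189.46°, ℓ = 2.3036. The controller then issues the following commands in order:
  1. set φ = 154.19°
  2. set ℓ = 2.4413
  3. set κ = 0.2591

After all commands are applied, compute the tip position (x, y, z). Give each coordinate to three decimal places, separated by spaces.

initial: κ=0.8747, φ=189.46°, ℓ=2.3036
cmd 1: set φ=154.19° → (κ,φ,ℓ)=(0.8747,154.19°,2.3036) → tip=(-1.4715,0.7116,1.0323)
cmd 2: set ℓ=2.4413 → (κ,φ,ℓ)=(0.8747,154.19°,2.4413) → tip=(-1.5799,0.7641,0.9658)
cmd 3: set κ=0.2591 → (κ,φ,ℓ)=(0.2591,154.19°,2.4413) → tip=(-0.6722,0.3251,2.2817)

-0.672 0.325 2.282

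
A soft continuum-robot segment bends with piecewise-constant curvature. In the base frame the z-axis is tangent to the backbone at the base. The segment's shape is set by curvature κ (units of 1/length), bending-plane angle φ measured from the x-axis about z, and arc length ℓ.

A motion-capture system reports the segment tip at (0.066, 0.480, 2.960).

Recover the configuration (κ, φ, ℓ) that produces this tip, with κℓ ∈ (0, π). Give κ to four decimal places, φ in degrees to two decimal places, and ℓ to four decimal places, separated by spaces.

0.1077 82.17 3.0126

ρ = √(x²+y²) = √(0.066² + 0.480²) = 0.48452
φ = atan2(y, x) mod 360° = atan2(0.480, 0.066) = 82.1709°
|p|² = ρ² + z² = 0.48452² + 2.960² = 8.99636
κ = 2ρ / |p|² = 2×0.48452 / 8.99636 = 0.10771
θ = 2·atan2(ρ, z) = 2·atan2(0.48452, 2.960) = 0.32450 rad
ℓ = θ/κ = 0.32450/0.10771 = 3.01259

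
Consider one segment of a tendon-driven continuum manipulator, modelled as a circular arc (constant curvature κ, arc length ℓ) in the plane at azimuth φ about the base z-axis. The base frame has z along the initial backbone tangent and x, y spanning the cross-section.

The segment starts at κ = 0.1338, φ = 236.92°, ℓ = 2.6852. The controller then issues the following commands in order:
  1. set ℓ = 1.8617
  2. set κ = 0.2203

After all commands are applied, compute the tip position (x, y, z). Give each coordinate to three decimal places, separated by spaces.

initial: κ=0.1338, φ=236.92°, ℓ=2.6852
cmd 1: set ℓ=1.8617 → (κ,φ,ℓ)=(0.1338,236.92°,1.8617) → tip=(-0.1259,-0.1933,1.8425)
cmd 2: set κ=0.2203 → (κ,φ,ℓ)=(0.2203,236.92°,1.8617) → tip=(-0.2055,-0.3154,1.8099)

-0.205 -0.315 1.810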